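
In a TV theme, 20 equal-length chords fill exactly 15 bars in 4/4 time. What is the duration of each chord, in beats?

3 beats

15 bars × 4 beats/bar = 60 beats total.
60 beats ÷ 20 chords = 3 beats per chord.
(That is a dotted half note.)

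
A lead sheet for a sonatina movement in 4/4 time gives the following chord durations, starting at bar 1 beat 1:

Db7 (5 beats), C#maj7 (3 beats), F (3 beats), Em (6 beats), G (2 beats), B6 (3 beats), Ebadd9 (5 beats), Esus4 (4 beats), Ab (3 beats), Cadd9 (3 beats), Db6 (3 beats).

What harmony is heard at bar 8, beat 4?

Beat 4 of bar 8 is beat (8−1)×4 + 4 = 32 overall.
Running totals: Db7 ends at 5, C#maj7 ends at 8, F ends at 11, Em ends at 17, G ends at 19, B6 ends at 22, Ebadd9 ends at 27, Esus4 ends at 31, Ab ends at 34.
Beat 32 falls within Ab.

Ab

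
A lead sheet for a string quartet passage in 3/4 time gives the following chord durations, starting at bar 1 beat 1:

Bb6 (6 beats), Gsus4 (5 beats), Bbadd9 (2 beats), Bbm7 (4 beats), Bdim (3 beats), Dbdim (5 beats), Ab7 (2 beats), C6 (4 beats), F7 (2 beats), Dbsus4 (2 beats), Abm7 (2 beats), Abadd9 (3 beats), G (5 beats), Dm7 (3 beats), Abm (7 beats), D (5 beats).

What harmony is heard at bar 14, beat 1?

Abadd9

Beat 1 of bar 14 is beat (14−1)×3 + 1 = 40 overall.
Running totals: Bb6 ends at 6, Gsus4 ends at 11, Bbadd9 ends at 13, Bbm7 ends at 17, Bdim ends at 20, Dbdim ends at 25, Ab7 ends at 27, C6 ends at 31, F7 ends at 33, Dbsus4 ends at 35, Abm7 ends at 37, Abadd9 ends at 40.
Beat 40 falls within Abadd9.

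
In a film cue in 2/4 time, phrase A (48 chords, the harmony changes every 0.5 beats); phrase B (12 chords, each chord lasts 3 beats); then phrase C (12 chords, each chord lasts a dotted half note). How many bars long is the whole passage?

A: 48 × 0.5 = 24 beats = 12 bars.
B: 12 × 3 = 36 beats = 18 bars.
C: 12 × 3 = 36 beats = 18 bars.
Total: 12 + 18 + 18 = 48 bars.

48 bars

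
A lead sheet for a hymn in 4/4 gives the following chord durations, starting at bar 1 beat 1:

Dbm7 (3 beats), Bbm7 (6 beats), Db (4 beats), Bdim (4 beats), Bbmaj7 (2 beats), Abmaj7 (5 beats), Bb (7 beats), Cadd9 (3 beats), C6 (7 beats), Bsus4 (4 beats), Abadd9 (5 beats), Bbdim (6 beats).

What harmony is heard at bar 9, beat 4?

Beat 4 of bar 9 is beat (9−1)×4 + 4 = 36 overall.
Running totals: Dbm7 ends at 3, Bbm7 ends at 9, Db ends at 13, Bdim ends at 17, Bbmaj7 ends at 19, Abmaj7 ends at 24, Bb ends at 31, Cadd9 ends at 34, C6 ends at 41.
Beat 36 falls within C6.

C6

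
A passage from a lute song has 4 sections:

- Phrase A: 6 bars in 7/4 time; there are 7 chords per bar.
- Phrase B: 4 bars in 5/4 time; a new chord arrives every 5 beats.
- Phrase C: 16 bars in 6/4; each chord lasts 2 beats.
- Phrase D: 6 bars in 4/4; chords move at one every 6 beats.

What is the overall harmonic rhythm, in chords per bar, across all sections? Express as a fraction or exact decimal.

A: 6 bars of 7 beats is 42 beats; at 1 beat each that's 42 chords.
B: 4 bars of 5 beats is 20 beats; at 5 beats each that's 4 chords.
C: 16 bars of 6 beats is 96 beats; at 2 beats each that's 48 chords.
D: 6 bars of 4 beats is 24 beats; at 6 beats each that's 4 chords.
Overall: 98 chords over 32 bars → 98/32 = 49/16 chords per bar.

49/16 chords per bar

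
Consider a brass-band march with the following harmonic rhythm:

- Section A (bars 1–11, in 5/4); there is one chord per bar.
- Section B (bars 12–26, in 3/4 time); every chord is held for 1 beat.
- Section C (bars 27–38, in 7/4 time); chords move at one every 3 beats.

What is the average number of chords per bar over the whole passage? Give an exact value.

42/19 chords per bar

A: 11 bars of 5 beats is 55 beats; at 5 beats each that's 11 chords.
B: 15 bars of 3 beats is 45 beats; at 1 beat each that's 45 chords.
C: 12 bars of 7 beats is 84 beats; at 3 beats each that's 28 chords.
Overall: 84 chords over 38 bars → 84/38 = 42/19 chords per bar.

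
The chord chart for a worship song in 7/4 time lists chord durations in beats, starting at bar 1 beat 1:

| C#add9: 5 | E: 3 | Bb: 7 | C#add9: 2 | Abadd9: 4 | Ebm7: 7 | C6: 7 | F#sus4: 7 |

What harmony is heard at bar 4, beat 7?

Beat 7 of bar 4 is beat (4−1)×7 + 7 = 28 overall.
Running totals: C#add9 ends at 5, E ends at 8, Bb ends at 15, C#add9 ends at 17, Abadd9 ends at 21, Ebm7 ends at 28.
Beat 28 falls within Ebm7.

Ebm7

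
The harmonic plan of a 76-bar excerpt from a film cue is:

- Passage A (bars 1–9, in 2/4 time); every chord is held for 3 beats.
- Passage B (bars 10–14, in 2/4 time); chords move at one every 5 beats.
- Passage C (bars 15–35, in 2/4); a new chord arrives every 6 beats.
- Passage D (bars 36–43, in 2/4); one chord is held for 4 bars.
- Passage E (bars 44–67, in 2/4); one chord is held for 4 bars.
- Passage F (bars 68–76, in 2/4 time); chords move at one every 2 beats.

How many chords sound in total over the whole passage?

32 chords

A: 9·2 = 18 beats, 18/3 = 6 chords.
B: 5·2 = 10 beats, 10/5 = 2 chords.
C: 21·2 = 42 beats, 42/6 = 7 chords.
D: 8·2 = 16 beats, 16/8 = 2 chords.
E: 24·2 = 48 beats, 48/8 = 6 chords.
F: 9·2 = 18 beats, 18/2 = 9 chords.
Total: 6 + 2 + 7 + 2 + 6 + 9 = 32.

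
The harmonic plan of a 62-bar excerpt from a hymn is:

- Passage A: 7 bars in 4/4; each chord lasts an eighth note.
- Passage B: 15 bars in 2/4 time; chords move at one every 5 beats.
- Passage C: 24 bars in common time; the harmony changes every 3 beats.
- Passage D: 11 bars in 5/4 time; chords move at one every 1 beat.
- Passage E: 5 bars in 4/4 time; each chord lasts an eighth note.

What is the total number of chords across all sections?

A: 7·4 = 28 beats, 28/0.5 = 56 chords.
B: 15·2 = 30 beats, 30/5 = 6 chords.
C: 24·4 = 96 beats, 96/3 = 32 chords.
D: 11·5 = 55 beats, 55/1 = 55 chords.
E: 5·4 = 20 beats, 20/0.5 = 40 chords.
Total: 56 + 6 + 32 + 55 + 40 = 189.

189 chords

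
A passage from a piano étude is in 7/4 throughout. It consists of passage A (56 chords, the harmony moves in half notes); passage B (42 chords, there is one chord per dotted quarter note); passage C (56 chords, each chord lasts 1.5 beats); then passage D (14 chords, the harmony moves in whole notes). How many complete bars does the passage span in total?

A: 56 × 2 = 112 beats = 16 bars.
B: 42 × 1.5 = 63 beats = 9 bars.
C: 56 × 1.5 = 84 beats = 12 bars.
D: 14 × 4 = 56 beats = 8 bars.
Total: 16 + 9 + 12 + 8 = 45 bars.

45 bars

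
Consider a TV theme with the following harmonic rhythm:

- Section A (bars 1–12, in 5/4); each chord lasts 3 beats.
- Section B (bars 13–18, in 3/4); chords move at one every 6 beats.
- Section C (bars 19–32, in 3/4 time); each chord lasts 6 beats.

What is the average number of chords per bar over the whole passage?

15/16 chords per bar

A: 12 bars of 5 beats is 60 beats; at 3 beats each that's 20 chords.
B: 6 bars of 3 beats is 18 beats; at 6 beats each that's 3 chords.
C: 14 bars of 3 beats is 42 beats; at 6 beats each that's 7 chords.
Overall: 30 chords over 32 bars → 30/32 = 15/16 chords per bar.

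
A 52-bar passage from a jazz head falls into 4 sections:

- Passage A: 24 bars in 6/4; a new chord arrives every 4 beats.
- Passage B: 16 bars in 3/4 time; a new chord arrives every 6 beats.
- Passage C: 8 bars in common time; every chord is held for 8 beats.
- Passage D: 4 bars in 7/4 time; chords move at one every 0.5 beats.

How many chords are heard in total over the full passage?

A: 24·6 = 144 beats, 144/4 = 36 chords.
B: 16·3 = 48 beats, 48/6 = 8 chords.
C: 8·4 = 32 beats, 32/8 = 4 chords.
D: 4·7 = 28 beats, 28/0.5 = 56 chords.
Total: 36 + 8 + 4 + 56 = 104.

104 chords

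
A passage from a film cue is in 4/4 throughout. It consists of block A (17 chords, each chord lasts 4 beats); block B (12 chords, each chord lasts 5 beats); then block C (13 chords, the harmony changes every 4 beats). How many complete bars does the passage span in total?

45 bars

A: 17 × 4 = 68 beats = 17 bars.
B: 12 × 5 = 60 beats = 15 bars.
C: 13 × 4 = 52 beats = 13 bars.
Total: 17 + 15 + 13 = 45 bars.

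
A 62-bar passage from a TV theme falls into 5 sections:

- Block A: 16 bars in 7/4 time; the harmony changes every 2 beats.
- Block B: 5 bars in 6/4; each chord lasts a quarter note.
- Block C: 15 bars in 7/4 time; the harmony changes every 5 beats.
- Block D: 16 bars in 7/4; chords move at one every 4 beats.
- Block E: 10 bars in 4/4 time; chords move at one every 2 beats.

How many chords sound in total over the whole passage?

A: 16 bars × 7 beats = 112 beats; 2 beats/chord → 56 chords.
B: 5 bars × 6 beats = 30 beats; 1 beat/chord → 30 chords.
C: 15 bars × 7 beats = 105 beats; 5 beats/chord → 21 chords.
D: 16 bars × 7 beats = 112 beats; 4 beats/chord → 28 chords.
E: 10 bars × 4 beats = 40 beats; 2 beats/chord → 20 chords.
Total: 56 + 30 + 21 + 28 + 20 = 155.

155 chords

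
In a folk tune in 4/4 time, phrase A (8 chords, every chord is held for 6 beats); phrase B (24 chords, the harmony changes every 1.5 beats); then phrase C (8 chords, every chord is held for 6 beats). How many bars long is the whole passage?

A: 8 × 6 = 48 beats = 12 bars.
B: 24 × 1.5 = 36 beats = 9 bars.
C: 8 × 6 = 48 beats = 12 bars.
Total: 12 + 9 + 12 = 33 bars.

33 bars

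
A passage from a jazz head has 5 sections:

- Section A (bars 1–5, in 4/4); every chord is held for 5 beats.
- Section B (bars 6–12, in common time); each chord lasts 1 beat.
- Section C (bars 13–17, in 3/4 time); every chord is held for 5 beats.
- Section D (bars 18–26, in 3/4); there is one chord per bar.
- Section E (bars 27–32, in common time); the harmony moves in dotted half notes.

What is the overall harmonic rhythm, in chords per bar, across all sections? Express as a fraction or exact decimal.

A: 5 × 4 = 20 beats ÷ 5 = 4 chords.
B: 7 × 4 = 28 beats ÷ 1 = 28 chords.
C: 5 × 3 = 15 beats ÷ 5 = 3 chords.
D: 9 × 3 = 27 beats ÷ 3 = 9 chords.
E: 6 × 4 = 24 beats ÷ 3 = 8 chords.
Overall: 52 chords over 32 bars → 52/32 = 1.625 chords per bar.

1.625 chords per bar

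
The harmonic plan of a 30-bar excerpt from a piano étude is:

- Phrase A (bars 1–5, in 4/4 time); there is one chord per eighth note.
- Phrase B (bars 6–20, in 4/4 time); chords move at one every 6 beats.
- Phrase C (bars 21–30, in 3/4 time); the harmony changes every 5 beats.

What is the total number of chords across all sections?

56 chords

A has 20 beats and chords last 0.5 each, so 40 chords.
B has 60 beats and chords last 6 each, so 10 chords.
C has 30 beats and chords last 5 each, so 6 chords.
Total: 40 + 10 + 6 = 56.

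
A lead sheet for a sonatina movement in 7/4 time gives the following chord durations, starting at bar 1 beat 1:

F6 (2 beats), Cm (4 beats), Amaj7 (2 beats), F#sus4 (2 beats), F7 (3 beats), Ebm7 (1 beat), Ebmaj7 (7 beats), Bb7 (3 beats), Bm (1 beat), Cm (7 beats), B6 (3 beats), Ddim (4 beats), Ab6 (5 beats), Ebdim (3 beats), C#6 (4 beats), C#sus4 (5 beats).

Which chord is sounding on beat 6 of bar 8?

C#sus4

Beat 6 of bar 8 is beat (8−1)×7 + 6 = 55 overall.
Running totals: F6 ends at 2, Cm ends at 6, Amaj7 ends at 8, F#sus4 ends at 10, F7 ends at 13, Ebm7 ends at 14, Ebmaj7 ends at 21, Bb7 ends at 24, Bm ends at 25, Cm ends at 32, B6 ends at 35, Ddim ends at 39, Ab6 ends at 44, Ebdim ends at 47, C#6 ends at 51, C#sus4 ends at 56.
Beat 55 falls within C#sus4.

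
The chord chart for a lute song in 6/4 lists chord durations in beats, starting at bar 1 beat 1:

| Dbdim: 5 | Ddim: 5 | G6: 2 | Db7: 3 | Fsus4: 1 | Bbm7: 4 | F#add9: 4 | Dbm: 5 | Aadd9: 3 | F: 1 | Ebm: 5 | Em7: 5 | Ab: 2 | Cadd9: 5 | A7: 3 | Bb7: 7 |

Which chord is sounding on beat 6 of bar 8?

Beat 6 of bar 8 is beat (8−1)×6 + 6 = 48 overall.
Running totals: Dbdim ends at 5, Ddim ends at 10, G6 ends at 12, Db7 ends at 15, Fsus4 ends at 16, Bbm7 ends at 20, F#add9 ends at 24, Dbm ends at 29, Aadd9 ends at 32, F ends at 33, Ebm ends at 38, Em7 ends at 43, Ab ends at 45, Cadd9 ends at 50.
Beat 48 falls within Cadd9.

Cadd9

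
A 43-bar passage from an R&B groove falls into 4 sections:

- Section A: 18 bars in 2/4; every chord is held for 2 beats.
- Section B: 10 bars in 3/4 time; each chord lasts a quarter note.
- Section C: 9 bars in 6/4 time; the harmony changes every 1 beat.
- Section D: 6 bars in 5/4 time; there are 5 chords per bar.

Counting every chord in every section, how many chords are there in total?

A: 18 bars × 2 beats = 36 beats; 2 beats/chord → 18 chords.
B: 10 bars × 3 beats = 30 beats; 1 beat/chord → 30 chords.
C: 9 bars × 6 beats = 54 beats; 1 beat/chord → 54 chords.
D: 6 bars × 5 beats = 30 beats; 1 beat/chord → 30 chords.
Total: 18 + 30 + 54 + 30 = 132.

132 chords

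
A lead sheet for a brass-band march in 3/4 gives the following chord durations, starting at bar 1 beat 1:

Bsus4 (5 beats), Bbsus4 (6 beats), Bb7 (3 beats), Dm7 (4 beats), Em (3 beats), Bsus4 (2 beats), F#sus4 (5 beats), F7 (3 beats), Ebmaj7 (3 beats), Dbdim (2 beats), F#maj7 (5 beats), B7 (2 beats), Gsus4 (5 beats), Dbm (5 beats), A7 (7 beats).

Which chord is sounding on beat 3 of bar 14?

Beat 3 of bar 14 is beat (14−1)×3 + 3 = 42 overall.
Running totals: Bsus4 ends at 5, Bbsus4 ends at 11, Bb7 ends at 14, Dm7 ends at 18, Em ends at 21, Bsus4 ends at 23, F#sus4 ends at 28, F7 ends at 31, Ebmaj7 ends at 34, Dbdim ends at 36, F#maj7 ends at 41, B7 ends at 43.
Beat 42 falls within B7.

B7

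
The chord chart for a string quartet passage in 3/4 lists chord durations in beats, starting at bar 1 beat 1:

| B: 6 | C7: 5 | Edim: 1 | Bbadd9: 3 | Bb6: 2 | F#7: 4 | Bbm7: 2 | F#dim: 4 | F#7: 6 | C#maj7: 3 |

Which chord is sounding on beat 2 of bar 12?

Beat 2 of bar 12 is beat (12−1)×3 + 2 = 35 overall.
Running totals: B ends at 6, C7 ends at 11, Edim ends at 12, Bbadd9 ends at 15, Bb6 ends at 17, F#7 ends at 21, Bbm7 ends at 23, F#dim ends at 27, F#7 ends at 33, C#maj7 ends at 36.
Beat 35 falls within C#maj7.

C#maj7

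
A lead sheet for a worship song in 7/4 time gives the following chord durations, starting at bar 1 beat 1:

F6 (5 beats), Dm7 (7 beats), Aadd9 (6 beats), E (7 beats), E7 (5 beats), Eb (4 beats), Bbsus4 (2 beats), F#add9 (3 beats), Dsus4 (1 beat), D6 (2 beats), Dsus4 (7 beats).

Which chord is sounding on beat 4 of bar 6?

Beat 4 of bar 6 is beat (6−1)×7 + 4 = 39 overall.
Running totals: F6 ends at 5, Dm7 ends at 12, Aadd9 ends at 18, E ends at 25, E7 ends at 30, Eb ends at 34, Bbsus4 ends at 36, F#add9 ends at 39.
Beat 39 falls within F#add9.

F#add9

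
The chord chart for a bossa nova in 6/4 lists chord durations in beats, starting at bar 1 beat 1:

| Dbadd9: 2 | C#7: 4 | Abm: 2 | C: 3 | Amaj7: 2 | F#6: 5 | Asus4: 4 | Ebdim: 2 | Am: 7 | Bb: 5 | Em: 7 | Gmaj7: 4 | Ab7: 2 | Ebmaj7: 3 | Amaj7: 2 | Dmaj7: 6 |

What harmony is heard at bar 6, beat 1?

Beat 1 of bar 6 is beat (6−1)×6 + 1 = 31 overall.
Running totals: Dbadd9 ends at 2, C#7 ends at 6, Abm ends at 8, C ends at 11, Amaj7 ends at 13, F#6 ends at 18, Asus4 ends at 22, Ebdim ends at 24, Am ends at 31.
Beat 31 falls within Am.

Am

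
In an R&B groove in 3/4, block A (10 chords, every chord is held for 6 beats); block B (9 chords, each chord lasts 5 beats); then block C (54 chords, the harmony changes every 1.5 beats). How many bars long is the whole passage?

A: 10 × 6 = 60 beats = 20 bars.
B: 9 × 5 = 45 beats = 15 bars.
C: 54 × 1.5 = 81 beats = 27 bars.
Total: 20 + 15 + 27 = 62 bars.

62 bars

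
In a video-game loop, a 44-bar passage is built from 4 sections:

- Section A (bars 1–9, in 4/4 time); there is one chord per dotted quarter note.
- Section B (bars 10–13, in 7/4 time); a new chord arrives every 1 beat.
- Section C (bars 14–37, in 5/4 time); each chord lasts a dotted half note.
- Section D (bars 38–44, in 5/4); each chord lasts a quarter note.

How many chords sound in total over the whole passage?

A: 9 bars × 4 beats = 36 beats; 1.5 beats/chord → 24 chords.
B: 4 bars × 7 beats = 28 beats; 1 beat/chord → 28 chords.
C: 24 bars × 5 beats = 120 beats; 3 beats/chord → 40 chords.
D: 7 bars × 5 beats = 35 beats; 1 beat/chord → 35 chords.
Total: 24 + 28 + 40 + 35 = 127.

127 chords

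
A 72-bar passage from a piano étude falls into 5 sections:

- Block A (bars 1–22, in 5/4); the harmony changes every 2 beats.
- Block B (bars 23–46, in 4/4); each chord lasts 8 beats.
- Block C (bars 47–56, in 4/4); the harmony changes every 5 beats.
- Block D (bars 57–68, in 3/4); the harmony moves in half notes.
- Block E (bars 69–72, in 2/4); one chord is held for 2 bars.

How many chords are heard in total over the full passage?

A: 22 bars × 5 beats = 110 beats; 2 beats/chord → 55 chords.
B: 24 bars × 4 beats = 96 beats; 8 beats/chord → 12 chords.
C: 10 bars × 4 beats = 40 beats; 5 beats/chord → 8 chords.
D: 12 bars × 3 beats = 36 beats; 2 beats/chord → 18 chords.
E: 4 bars × 2 beats = 8 beats; 4 beats/chord → 2 chords.
Total: 55 + 12 + 8 + 18 + 2 = 95.

95 chords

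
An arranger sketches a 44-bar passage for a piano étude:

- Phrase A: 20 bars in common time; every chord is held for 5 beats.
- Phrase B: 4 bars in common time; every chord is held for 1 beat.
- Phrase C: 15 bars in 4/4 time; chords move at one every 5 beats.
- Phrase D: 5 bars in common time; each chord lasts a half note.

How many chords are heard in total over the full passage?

54 chords

A: 20 bars × 4 beats = 80 beats; 5 beats/chord → 16 chords.
B: 4 bars × 4 beats = 16 beats; 1 beat/chord → 16 chords.
C: 15 bars × 4 beats = 60 beats; 5 beats/chord → 12 chords.
D: 5 bars × 4 beats = 20 beats; 2 beats/chord → 10 chords.
Total: 16 + 16 + 12 + 10 = 54.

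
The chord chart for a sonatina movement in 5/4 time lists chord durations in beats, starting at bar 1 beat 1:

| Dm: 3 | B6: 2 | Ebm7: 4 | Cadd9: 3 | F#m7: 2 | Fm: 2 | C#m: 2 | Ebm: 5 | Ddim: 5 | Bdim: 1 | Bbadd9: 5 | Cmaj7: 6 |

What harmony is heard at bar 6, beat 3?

Beat 3 of bar 6 is beat (6−1)×5 + 3 = 28 overall.
Running totals: Dm ends at 3, B6 ends at 5, Ebm7 ends at 9, Cadd9 ends at 12, F#m7 ends at 14, Fm ends at 16, C#m ends at 18, Ebm ends at 23, Ddim ends at 28.
Beat 28 falls within Ddim.

Ddim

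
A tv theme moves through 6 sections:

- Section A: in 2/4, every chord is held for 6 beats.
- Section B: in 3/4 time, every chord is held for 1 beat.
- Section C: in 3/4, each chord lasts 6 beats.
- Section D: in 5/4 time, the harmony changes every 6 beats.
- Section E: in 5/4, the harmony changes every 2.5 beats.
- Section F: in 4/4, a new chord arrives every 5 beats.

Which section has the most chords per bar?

Section B

A: 2 beats/bar ÷ 6 beats/chord = 1/3 chords/bar.
B: 3 beats/bar ÷ 1 beat/chord = 3 chords/bar.
C: 3 beats/bar ÷ 6 beats/chord = 0.5 chords/bar.
D: 5 beats/bar ÷ 6 beats/chord = 5/6 chords/bar.
E: 5 beats/bar ÷ 2.5 beats/chord = 2 chords/bar.
F: 4 beats/bar ÷ 5 beats/chord = 0.8 chords/bar.
Fastest is B at 3 chords/bar.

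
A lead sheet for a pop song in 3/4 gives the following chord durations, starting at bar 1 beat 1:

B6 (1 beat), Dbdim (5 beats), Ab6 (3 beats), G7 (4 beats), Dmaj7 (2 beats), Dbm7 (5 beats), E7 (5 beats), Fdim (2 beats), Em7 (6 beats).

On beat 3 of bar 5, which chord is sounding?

Dmaj7

Beat 3 of bar 5 is beat (5−1)×3 + 3 = 15 overall.
Running totals: B6 ends at 1, Dbdim ends at 6, Ab6 ends at 9, G7 ends at 13, Dmaj7 ends at 15.
Beat 15 falls within Dmaj7.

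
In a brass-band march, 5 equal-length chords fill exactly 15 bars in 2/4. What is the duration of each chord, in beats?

15 bars × 2 beats/bar = 30 beats total.
30 beats ÷ 5 chords = 6 beats per chord.

6 beats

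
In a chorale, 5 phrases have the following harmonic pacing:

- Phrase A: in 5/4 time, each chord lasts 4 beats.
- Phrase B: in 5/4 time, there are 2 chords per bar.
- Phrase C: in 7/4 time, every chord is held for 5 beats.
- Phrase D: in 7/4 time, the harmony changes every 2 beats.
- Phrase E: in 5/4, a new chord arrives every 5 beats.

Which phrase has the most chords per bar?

Phrase D

A: 5 beats/bar ÷ 4 beats/chord = 1.25 chords/bar.
B: 5 beats/bar ÷ 2.5 beats/chord = 2 chords/bar.
C: 7 beats/bar ÷ 5 beats/chord = 1.4 chords/bar.
D: 7 beats/bar ÷ 2 beats/chord = 3.5 chords/bar.
E: 5 beats/bar ÷ 5 beats/chord = 1 chord/bar.
Fastest is D at 3.5 chords/bar.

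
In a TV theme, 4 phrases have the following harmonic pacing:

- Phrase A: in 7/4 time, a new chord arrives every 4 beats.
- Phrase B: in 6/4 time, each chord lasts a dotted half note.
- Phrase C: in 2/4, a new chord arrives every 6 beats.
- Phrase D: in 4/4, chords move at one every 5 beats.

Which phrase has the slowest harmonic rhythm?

Phrase C

A: each chord is 4 beats in 7/4, so 1.75 per bar.
B: each chord is 3 beats in 6/4, so 2 per bar.
C: each chord is 6 beats in 2/4, so 1/3 per bar.
D: each chord is 5 beats in 4/4, so 0.8 per bar.
Slowest is C at 1/3 chords/bar.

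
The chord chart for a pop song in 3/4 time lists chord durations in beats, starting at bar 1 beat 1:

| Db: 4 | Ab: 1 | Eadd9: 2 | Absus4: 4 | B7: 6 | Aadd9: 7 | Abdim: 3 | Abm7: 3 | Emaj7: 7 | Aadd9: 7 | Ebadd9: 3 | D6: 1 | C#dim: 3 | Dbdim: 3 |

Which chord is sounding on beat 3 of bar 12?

Beat 3 of bar 12 is beat (12−1)×3 + 3 = 36 overall.
Running totals: Db ends at 4, Ab ends at 5, Eadd9 ends at 7, Absus4 ends at 11, B7 ends at 17, Aadd9 ends at 24, Abdim ends at 27, Abm7 ends at 30, Emaj7 ends at 37.
Beat 36 falls within Emaj7.

Emaj7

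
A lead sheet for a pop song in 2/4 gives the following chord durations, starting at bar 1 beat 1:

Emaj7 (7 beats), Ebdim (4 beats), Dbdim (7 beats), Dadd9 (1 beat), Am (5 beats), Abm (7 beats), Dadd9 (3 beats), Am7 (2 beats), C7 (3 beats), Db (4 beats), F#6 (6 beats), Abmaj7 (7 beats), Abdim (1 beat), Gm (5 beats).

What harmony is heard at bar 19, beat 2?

Beat 2 of bar 19 is beat (19−1)×2 + 2 = 38 overall.
Running totals: Emaj7 ends at 7, Ebdim ends at 11, Dbdim ends at 18, Dadd9 ends at 19, Am ends at 24, Abm ends at 31, Dadd9 ends at 34, Am7 ends at 36, C7 ends at 39.
Beat 38 falls within C7.

C7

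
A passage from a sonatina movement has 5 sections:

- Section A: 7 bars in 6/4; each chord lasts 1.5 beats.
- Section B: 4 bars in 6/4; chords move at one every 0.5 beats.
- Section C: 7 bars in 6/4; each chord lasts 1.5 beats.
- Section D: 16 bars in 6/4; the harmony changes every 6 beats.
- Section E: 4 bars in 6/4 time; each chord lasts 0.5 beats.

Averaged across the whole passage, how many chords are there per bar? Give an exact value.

84/19 chords per bar

A: 7 bars of 6 beats is 42 beats; at 1.5 beats each that's 28 chords.
B: 4 bars of 6 beats is 24 beats; at 0.5 beats each that's 48 chords.
C: 7 bars of 6 beats is 42 beats; at 1.5 beats each that's 28 chords.
D: 16 bars of 6 beats is 96 beats; at 6 beats each that's 16 chords.
E: 4 bars of 6 beats is 24 beats; at 0.5 beats each that's 48 chords.
Overall: 168 chords over 38 bars → 168/38 = 84/19 chords per bar.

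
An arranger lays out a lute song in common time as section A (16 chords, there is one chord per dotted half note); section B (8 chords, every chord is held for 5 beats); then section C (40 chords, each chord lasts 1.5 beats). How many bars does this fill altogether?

37 bars

A: 16 × 3 = 48 beats = 12 bars.
B: 8 × 5 = 40 beats = 10 bars.
C: 40 × 1.5 = 60 beats = 15 bars.
Total: 12 + 10 + 15 = 37 bars.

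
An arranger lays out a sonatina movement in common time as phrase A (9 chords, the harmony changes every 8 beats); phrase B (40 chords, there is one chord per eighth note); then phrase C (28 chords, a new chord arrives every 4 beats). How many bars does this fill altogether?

A: 9 × 8 = 72 beats = 18 bars.
B: 40 × 0.5 = 20 beats = 5 bars.
C: 28 × 4 = 112 beats = 28 bars.
Total: 18 + 5 + 28 = 51 bars.

51 bars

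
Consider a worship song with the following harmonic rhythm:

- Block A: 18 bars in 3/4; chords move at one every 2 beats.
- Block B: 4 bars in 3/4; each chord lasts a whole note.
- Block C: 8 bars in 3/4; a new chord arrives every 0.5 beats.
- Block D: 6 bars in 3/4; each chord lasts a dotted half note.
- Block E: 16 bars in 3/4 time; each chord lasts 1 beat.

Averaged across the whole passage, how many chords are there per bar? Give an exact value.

A: 18 bars of 3 beats is 54 beats; at 2 beats each that's 27 chords.
B: 4 bars of 3 beats is 12 beats; at 4 beats each that's 3 chords.
C: 8 bars of 3 beats is 24 beats; at 0.5 beats each that's 48 chords.
D: 6 bars of 3 beats is 18 beats; at 3 beats each that's 6 chords.
E: 16 bars of 3 beats is 48 beats; at 1 beat each that's 48 chords.
Overall: 132 chords over 52 bars → 132/52 = 33/13 chords per bar.

33/13 chords per bar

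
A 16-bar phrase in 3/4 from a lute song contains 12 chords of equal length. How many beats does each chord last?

16 bars × 3 beats/bar = 48 beats total.
48 beats ÷ 12 chords = 4 beats per chord.
(That is a whole note.)

4 beats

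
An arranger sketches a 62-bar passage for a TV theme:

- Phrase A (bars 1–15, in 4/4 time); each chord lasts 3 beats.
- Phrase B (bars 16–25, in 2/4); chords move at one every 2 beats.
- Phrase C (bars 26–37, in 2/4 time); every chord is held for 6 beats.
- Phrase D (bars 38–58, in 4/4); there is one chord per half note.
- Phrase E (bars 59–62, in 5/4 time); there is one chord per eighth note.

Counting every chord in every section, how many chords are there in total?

A: 15 bars × 4 beats = 60 beats; 3 beats/chord → 20 chords.
B: 10 bars × 2 beats = 20 beats; 2 beats/chord → 10 chords.
C: 12 bars × 2 beats = 24 beats; 6 beats/chord → 4 chords.
D: 21 bars × 4 beats = 84 beats; 2 beats/chord → 42 chords.
E: 4 bars × 5 beats = 20 beats; 0.5 beats/chord → 40 chords.
Total: 20 + 10 + 4 + 42 + 40 = 116.

116 chords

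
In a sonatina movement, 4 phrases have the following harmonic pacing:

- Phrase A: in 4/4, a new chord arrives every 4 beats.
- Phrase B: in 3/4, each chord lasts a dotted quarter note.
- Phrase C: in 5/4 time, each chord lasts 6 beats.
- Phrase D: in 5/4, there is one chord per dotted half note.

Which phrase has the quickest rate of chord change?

A: 4 beats/bar ÷ 4 beats/chord = 1 chord/bar.
B: 3 beats/bar ÷ 1.5 beats/chord = 2 chords/bar.
C: 5 beats/bar ÷ 6 beats/chord = 5/6 chords/bar.
D: 5 beats/bar ÷ 3 beats/chord = 5/3 chords/bar.
Fastest is B at 2 chords/bar.

Phrase B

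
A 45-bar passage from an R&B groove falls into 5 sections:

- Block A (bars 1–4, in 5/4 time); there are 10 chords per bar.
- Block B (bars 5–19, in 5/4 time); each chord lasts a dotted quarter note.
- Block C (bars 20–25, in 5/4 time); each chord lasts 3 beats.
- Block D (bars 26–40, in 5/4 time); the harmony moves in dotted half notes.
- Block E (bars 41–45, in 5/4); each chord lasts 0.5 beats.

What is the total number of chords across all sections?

A: 4·5 = 20 beats, 20/0.5 = 40 chords.
B: 15·5 = 75 beats, 75/1.5 = 50 chords.
C: 6·5 = 30 beats, 30/3 = 10 chords.
D: 15·5 = 75 beats, 75/3 = 25 chords.
E: 5·5 = 25 beats, 25/0.5 = 50 chords.
Total: 40 + 50 + 10 + 25 + 50 = 175.

175 chords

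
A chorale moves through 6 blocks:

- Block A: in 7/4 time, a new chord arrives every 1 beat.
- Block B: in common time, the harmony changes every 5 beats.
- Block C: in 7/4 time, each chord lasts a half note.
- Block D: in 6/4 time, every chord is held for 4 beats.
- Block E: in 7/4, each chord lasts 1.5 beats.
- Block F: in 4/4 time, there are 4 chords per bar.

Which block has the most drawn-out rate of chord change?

A: each chord is 1 beat in 7/4, so 7 per bar.
B: each chord is 5 beats in 4/4, so 0.8 per bar.
C: each chord is 2 beats in 7/4, so 3.5 per bar.
D: each chord is 4 beats in 6/4, so 1.5 per bar.
E: each chord is 1.5 beats in 7/4, so 14/3 per bar.
F: each chord is 1 beat in 4/4, so 4 per bar.
Slowest is B at 0.8 chords/bar.

Block B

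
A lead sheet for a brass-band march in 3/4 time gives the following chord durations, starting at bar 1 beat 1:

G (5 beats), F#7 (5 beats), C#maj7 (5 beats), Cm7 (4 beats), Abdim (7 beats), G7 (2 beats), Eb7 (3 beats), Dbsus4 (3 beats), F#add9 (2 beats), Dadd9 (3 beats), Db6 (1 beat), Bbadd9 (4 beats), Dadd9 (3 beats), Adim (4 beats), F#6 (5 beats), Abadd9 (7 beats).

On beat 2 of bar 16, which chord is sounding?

Dadd9

Beat 2 of bar 16 is beat (16−1)×3 + 2 = 47 overall.
Running totals: G ends at 5, F#7 ends at 10, C#maj7 ends at 15, Cm7 ends at 19, Abdim ends at 26, G7 ends at 28, Eb7 ends at 31, Dbsus4 ends at 34, F#add9 ends at 36, Dadd9 ends at 39, Db6 ends at 40, Bbadd9 ends at 44, Dadd9 ends at 47.
Beat 47 falls within Dadd9.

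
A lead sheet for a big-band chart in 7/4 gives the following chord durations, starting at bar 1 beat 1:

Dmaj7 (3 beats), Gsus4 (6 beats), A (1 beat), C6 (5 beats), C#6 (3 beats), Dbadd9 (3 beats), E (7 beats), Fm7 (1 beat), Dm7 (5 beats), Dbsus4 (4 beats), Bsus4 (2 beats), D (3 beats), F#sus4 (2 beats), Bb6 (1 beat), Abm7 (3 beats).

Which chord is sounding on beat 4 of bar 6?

Beat 4 of bar 6 is beat (6−1)×7 + 4 = 39 overall.
Running totals: Dmaj7 ends at 3, Gsus4 ends at 9, A ends at 10, C6 ends at 15, C#6 ends at 18, Dbadd9 ends at 21, E ends at 28, Fm7 ends at 29, Dm7 ends at 34, Dbsus4 ends at 38, Bsus4 ends at 40.
Beat 39 falls within Bsus4.

Bsus4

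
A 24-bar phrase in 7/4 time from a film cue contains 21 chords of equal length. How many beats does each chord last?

24 bars × 7 beats/bar = 168 beats total.
168 beats ÷ 21 chords = 8 beats per chord.

8 beats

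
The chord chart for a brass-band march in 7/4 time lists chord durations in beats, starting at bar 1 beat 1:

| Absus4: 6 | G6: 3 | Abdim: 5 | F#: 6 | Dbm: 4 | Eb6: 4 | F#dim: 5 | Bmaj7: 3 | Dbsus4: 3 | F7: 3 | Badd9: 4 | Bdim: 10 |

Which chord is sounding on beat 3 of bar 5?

F#dim

Beat 3 of bar 5 is beat (5−1)×7 + 3 = 31 overall.
Running totals: Absus4 ends at 6, G6 ends at 9, Abdim ends at 14, F# ends at 20, Dbm ends at 24, Eb6 ends at 28, F#dim ends at 33.
Beat 31 falls within F#dim.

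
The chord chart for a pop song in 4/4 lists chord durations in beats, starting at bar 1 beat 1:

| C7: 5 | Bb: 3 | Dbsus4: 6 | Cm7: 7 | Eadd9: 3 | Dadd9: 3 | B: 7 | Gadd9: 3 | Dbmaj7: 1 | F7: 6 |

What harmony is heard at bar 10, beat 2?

Dbmaj7

Beat 2 of bar 10 is beat (10−1)×4 + 2 = 38 overall.
Running totals: C7 ends at 5, Bb ends at 8, Dbsus4 ends at 14, Cm7 ends at 21, Eadd9 ends at 24, Dadd9 ends at 27, B ends at 34, Gadd9 ends at 37, Dbmaj7 ends at 38.
Beat 38 falls within Dbmaj7.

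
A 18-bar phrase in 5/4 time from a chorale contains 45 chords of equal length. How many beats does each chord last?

18 bars × 5 beats/bar = 90 beats total.
90 beats ÷ 45 chords = 2 beats per chord.
(That is a half note.)

2 beats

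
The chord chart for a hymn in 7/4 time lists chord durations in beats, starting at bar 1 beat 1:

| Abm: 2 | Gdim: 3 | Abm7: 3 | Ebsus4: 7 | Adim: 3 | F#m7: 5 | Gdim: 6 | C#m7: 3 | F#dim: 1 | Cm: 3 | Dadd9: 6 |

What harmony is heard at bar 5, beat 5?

F#dim

Beat 5 of bar 5 is beat (5−1)×7 + 5 = 33 overall.
Running totals: Abm ends at 2, Gdim ends at 5, Abm7 ends at 8, Ebsus4 ends at 15, Adim ends at 18, F#m7 ends at 23, Gdim ends at 29, C#m7 ends at 32, F#dim ends at 33.
Beat 33 falls within F#dim.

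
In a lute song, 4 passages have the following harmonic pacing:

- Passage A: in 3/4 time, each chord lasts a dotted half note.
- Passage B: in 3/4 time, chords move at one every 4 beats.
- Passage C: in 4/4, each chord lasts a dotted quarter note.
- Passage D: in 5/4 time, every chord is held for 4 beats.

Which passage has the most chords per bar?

Passage C

A: 3 beats/bar ÷ 3 beats/chord = 1 chord/bar.
B: 3 beats/bar ÷ 4 beats/chord = 0.75 chords/bar.
C: 4 beats/bar ÷ 1.5 beats/chord = 8/3 chords/bar.
D: 5 beats/bar ÷ 4 beats/chord = 1.25 chords/bar.
Fastest is C at 8/3 chords/bar.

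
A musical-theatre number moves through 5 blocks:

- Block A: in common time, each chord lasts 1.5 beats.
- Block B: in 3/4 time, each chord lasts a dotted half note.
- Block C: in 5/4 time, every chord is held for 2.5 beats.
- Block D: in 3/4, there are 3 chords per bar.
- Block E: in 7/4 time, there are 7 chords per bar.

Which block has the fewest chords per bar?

Block B

A: 4 beats/bar ÷ 1.5 beats/chord = 8/3 chords/bar.
B: 3 beats/bar ÷ 3 beats/chord = 1 chord/bar.
C: 5 beats/bar ÷ 2.5 beats/chord = 2 chords/bar.
D: 3 beats/bar ÷ 1 beat/chord = 3 chords/bar.
E: 7 beats/bar ÷ 1 beat/chord = 7 chords/bar.
Slowest is B at 1 chords/bar.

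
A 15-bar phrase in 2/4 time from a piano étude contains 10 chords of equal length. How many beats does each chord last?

15 bars × 2 beats/bar = 30 beats total.
30 beats ÷ 10 chords = 3 beats per chord.
(That is a dotted half note.)

3 beats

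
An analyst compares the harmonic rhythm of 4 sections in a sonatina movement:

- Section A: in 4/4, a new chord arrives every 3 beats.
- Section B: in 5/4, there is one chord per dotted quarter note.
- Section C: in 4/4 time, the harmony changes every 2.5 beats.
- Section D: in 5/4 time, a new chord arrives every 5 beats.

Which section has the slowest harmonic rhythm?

Section D

A: 4/3 = 4/3 chords/bar.
B: 5/1.5 = 10/3 chords/bar.
C: 4/2.5 = 1.6 chords/bar.
D: 5/5 = 1 chord/bar.
Slowest is D at 1 chords/bar.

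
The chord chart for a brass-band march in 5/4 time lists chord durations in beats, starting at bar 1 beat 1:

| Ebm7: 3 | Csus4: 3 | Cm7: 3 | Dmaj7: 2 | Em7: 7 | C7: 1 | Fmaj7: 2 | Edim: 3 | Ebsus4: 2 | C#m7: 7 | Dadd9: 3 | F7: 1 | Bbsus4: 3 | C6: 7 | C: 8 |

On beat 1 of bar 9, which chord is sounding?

Beat 1 of bar 9 is beat (9−1)×5 + 1 = 41 overall.
Running totals: Ebm7 ends at 3, Csus4 ends at 6, Cm7 ends at 9, Dmaj7 ends at 11, Em7 ends at 18, C7 ends at 19, Fmaj7 ends at 21, Edim ends at 24, Ebsus4 ends at 26, C#m7 ends at 33, Dadd9 ends at 36, F7 ends at 37, Bbsus4 ends at 40, C6 ends at 47.
Beat 41 falls within C6.

C6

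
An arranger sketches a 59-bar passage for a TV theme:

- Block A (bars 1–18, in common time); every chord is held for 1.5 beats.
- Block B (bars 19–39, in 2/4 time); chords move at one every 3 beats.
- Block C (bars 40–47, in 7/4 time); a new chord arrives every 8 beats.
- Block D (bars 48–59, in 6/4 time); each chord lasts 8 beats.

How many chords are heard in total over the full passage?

A: 18 bars × 4 beats = 72 beats; 1.5 beats/chord → 48 chords.
B: 21 bars × 2 beats = 42 beats; 3 beats/chord → 14 chords.
C: 8 bars × 7 beats = 56 beats; 8 beats/chord → 7 chords.
D: 12 bars × 6 beats = 72 beats; 8 beats/chord → 9 chords.
Total: 48 + 14 + 7 + 9 = 78.

78 chords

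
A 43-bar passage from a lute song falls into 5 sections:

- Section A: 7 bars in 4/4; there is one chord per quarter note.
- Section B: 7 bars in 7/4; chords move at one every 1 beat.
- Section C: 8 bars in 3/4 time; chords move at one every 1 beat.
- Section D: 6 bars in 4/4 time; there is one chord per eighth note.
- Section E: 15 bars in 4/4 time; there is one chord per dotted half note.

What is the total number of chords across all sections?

169 chords

A: 7·4 = 28 beats, 28/1 = 28 chords.
B: 7·7 = 49 beats, 49/1 = 49 chords.
C: 8·3 = 24 beats, 24/1 = 24 chords.
D: 6·4 = 24 beats, 24/0.5 = 48 chords.
E: 15·4 = 60 beats, 60/3 = 20 chords.
Total: 28 + 49 + 24 + 48 + 20 = 169.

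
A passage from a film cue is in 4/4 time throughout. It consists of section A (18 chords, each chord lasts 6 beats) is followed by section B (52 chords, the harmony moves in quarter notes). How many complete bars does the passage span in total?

40 bars

A: 18 × 6 = 108 beats = 27 bars.
B: 52 × 1 = 52 beats = 13 bars.
Total: 27 + 13 = 40 bars.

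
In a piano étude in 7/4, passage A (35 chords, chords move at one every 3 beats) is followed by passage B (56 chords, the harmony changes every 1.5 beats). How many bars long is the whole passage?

27 bars

A: 35 × 3 = 105 beats = 15 bars.
B: 56 × 1.5 = 84 beats = 12 bars.
Total: 15 + 12 = 27 bars.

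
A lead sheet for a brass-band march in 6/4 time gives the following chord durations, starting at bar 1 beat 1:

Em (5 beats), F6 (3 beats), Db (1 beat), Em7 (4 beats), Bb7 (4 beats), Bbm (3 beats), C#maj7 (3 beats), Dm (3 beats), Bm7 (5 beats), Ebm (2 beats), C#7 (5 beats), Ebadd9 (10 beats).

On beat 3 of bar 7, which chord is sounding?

Beat 3 of bar 7 is beat (7−1)×6 + 3 = 39 overall.
Running totals: Em ends at 5, F6 ends at 8, Db ends at 9, Em7 ends at 13, Bb7 ends at 17, Bbm ends at 20, C#maj7 ends at 23, Dm ends at 26, Bm7 ends at 31, Ebm ends at 33, C#7 ends at 38, Ebadd9 ends at 48.
Beat 39 falls within Ebadd9.

Ebadd9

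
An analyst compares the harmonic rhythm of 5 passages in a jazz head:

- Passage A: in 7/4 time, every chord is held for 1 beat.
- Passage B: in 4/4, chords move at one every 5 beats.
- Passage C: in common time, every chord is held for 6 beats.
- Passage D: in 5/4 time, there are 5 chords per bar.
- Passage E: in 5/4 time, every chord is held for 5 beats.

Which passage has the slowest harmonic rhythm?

Passage C

A: 7/1 = 7 chords/bar.
B: 4/5 = 0.8 chords/bar.
C: 4/6 = 2/3 chords/bar.
D: 5/1 = 5 chords/bar.
E: 5/5 = 1 chord/bar.
Slowest is C at 2/3 chords/bar.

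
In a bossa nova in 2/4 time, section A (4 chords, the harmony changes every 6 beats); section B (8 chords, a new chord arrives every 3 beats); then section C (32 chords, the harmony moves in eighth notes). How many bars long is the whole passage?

32 bars

A: 4 × 6 = 24 beats = 12 bars.
B: 8 × 3 = 24 beats = 12 bars.
C: 32 × 0.5 = 16 beats = 8 bars.
Total: 12 + 12 + 8 = 32 bars.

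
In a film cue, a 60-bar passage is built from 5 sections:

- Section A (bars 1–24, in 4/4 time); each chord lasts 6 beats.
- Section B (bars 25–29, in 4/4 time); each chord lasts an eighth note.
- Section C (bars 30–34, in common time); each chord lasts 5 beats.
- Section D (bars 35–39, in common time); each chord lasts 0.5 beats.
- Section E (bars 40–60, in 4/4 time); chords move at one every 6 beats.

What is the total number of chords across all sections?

114 chords

A: 24·4 = 96 beats, 96/6 = 16 chords.
B: 5·4 = 20 beats, 20/0.5 = 40 chords.
C: 5·4 = 20 beats, 20/5 = 4 chords.
D: 5·4 = 20 beats, 20/0.5 = 40 chords.
E: 21·4 = 84 beats, 84/6 = 14 chords.
Total: 16 + 40 + 4 + 40 + 14 = 114.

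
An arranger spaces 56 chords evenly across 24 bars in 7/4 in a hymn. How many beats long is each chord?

3 beats

24 bars × 7 beats/bar = 168 beats total.
168 beats ÷ 56 chords = 3 beats per chord.
(That is a dotted half note.)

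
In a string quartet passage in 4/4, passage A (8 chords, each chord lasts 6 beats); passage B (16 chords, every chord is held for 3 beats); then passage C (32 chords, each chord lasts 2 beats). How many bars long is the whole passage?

40 bars

A: 8 × 6 = 48 beats = 12 bars.
B: 16 × 3 = 48 beats = 12 bars.
C: 32 × 2 = 64 beats = 16 bars.
Total: 12 + 12 + 16 = 40 bars.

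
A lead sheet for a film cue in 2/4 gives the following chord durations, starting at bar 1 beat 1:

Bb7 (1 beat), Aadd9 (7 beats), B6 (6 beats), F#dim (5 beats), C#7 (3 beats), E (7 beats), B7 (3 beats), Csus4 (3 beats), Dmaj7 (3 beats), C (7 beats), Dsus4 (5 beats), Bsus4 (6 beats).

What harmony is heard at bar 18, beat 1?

Beat 1 of bar 18 is beat (18−1)×2 + 1 = 35 overall.
Running totals: Bb7 ends at 1, Aadd9 ends at 8, B6 ends at 14, F#dim ends at 19, C#7 ends at 22, E ends at 29, B7 ends at 32, Csus4 ends at 35.
Beat 35 falls within Csus4.

Csus4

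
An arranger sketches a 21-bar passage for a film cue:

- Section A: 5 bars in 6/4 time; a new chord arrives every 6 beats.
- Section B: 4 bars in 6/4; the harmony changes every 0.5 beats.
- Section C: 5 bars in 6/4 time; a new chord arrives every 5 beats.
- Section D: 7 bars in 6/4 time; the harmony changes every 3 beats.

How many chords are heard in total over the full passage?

73 chords

A: 5 bars × 6 beats = 30 beats; 6 beats/chord → 5 chords.
B: 4 bars × 6 beats = 24 beats; 0.5 beats/chord → 48 chords.
C: 5 bars × 6 beats = 30 beats; 5 beats/chord → 6 chords.
D: 7 bars × 6 beats = 42 beats; 3 beats/chord → 14 chords.
Total: 5 + 48 + 6 + 14 = 73.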